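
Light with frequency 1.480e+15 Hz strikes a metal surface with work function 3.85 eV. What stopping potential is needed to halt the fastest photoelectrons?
2.2708 V

The stopping potential V_s satisfies: eV_s = KE_max

First, find KE_max using Einstein's equation:
E_photon = hf = (6.626×10⁻³⁴ J·s)(1.480e+15 Hz) = 6.1208 eV
KE_max = E_photon - φ = 6.1208 - 3.85 = 2.2708 eV

Since eV_s = KE_max:
V_s = KE_max/e = 2.2708 V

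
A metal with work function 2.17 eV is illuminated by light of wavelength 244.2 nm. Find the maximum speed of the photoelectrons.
1.0113e+06 m/s

First, find the maximum kinetic energy:
E_photon = hc/λ = 5.0772 eV
KE_max = E_photon - φ = 5.0772 - 2.17 = 2.9072 eV

Convert to Joules: KE_max = 2.9072 × 1.602×10⁻¹⁹ J = 4.6578e-19 J

Then use KE = ½mv² to find velocity:
v = √(2·KE/m) = √(2 × 4.6578e-19 J / 9.109e-31 kg)
v = 1.0113e+06 m/s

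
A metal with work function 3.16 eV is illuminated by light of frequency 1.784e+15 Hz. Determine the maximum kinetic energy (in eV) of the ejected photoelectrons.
4.2180 eV

Using Einstein's photoelectric equation: KE_max = hf - φ

First, calculate the photon energy:
E_photon = hf = (6.626×10⁻³⁴ J·s)(1.784e+15 Hz)
E_photon = 7.3780 eV

Then, the maximum kinetic energy:
KE_max = E_photon - φ = 7.3780 eV - 3.16 eV = 4.2180 eV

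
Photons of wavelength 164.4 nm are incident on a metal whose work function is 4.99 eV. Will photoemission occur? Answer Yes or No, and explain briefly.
Yes

For photoemission, the photon energy must exceed the work function.

Photon energy: E = hc/λ = 7.5416 eV
Work function: φ = 4.99 eV

Since E_photon (7.5416 eV) > φ (4.99 eV), photoemission WILL occur.
The threshold wavelength is λ₀ = hc/φ = 248.5 nm.
Since 164.4 nm < 248.5 nm, the light has sufficient energy.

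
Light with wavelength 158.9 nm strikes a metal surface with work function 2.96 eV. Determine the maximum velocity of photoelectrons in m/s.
1.3052e+06 m/s

First, find the maximum kinetic energy:
E_photon = hc/λ = 7.8027 eV
KE_max = E_photon - φ = 7.8027 - 2.96 = 4.8427 eV

Convert to Joules: KE_max = 4.8427 × 1.602×10⁻¹⁹ J = 7.7588e-19 J

Then use KE = ½mv² to find velocity:
v = √(2·KE/m) = √(2 × 7.7588e-19 J / 9.109e-31 kg)
v = 1.3052e+06 m/s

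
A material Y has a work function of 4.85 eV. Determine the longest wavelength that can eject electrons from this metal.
255.64 nm

The threshold wavelength is when the photon energy equals the work function:
hc/λ₀ = φ

Solving for λ₀:
λ₀ = hc/φ = (6.626×10⁻³⁴ J·s)(3×10⁸ m/s) / (4.85 eV × 1.602×10⁻¹⁹ J/eV)
λ₀ = 255.64 nm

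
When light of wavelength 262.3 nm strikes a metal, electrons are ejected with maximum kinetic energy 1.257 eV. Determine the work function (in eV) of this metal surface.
3.47 eV

From Einstein's photoelectric equation: KE_max = hf - φ = hc/λ - φ

Rearranging for φ:
φ = hc/λ - KE_max

Calculate photon energy:
E_photon = hc/λ = 4.7268 eV

Therefore:
φ = 4.7268 - 1.257 = 3.47 eV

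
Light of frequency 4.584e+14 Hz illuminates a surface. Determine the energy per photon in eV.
1.8958 eV

Using E = hf:

E = hf = (6.626×10⁻³⁴ J·s)(4.584e+14 Hz)
E = 1.8958 eV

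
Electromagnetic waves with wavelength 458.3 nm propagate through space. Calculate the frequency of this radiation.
6.5414e+14 Hz

Using the wave equation: c = fλ

Solving for frequency:
f = c/λ = (3×10⁸ m/s) / (458.3×10⁻⁹ m)
f = 6.5414e+14 Hz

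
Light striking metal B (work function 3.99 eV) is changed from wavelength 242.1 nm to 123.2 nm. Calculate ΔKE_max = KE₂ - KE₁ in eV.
4.9425 eV

Using Einstein's equation: KE_max = hc/λ - φ

For λ₁ = 242.1 nm:
KE₁ = hc/λ₁ - φ = 5.1212 - 3.99 = 1.1312 eV

For λ₂ = 123.2 nm:
KE₂ = hc/λ₂ - φ = 10.0637 - 3.99 = 6.0737 eV

Change in KE:
ΔKE = KE₂ - KE₁ = 6.0737 - 1.1312 = 4.9425 eV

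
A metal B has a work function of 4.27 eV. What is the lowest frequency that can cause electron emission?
1.0325e+15 Hz

The threshold frequency is when the photon energy equals the work function:
hf₀ = φ

Solving for f₀:
f₀ = φ/h = (4.27 eV × 1.602×10⁻¹⁹ J/eV) / (6.626×10⁻³⁴ J·s)
f₀ = 1.0325e+15 Hz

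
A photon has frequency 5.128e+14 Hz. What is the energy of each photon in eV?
2.1208 eV

Using E = hf:

E = hf = (6.626×10⁻³⁴ J·s)(5.128e+14 Hz)
E = 2.1208 eV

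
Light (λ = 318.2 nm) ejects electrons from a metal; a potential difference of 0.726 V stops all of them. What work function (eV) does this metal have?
3.17 eV

The stopping potential gives the maximum kinetic energy: KE_max = eV_s = 0.726 eV

From Einstein's photoelectric equation: KE_max = hc/λ - φ
Rearranging: φ = hc/λ - KE_max

Calculate photon energy:
E_photon = hc/λ = (6.626×10⁻³⁴ J·s)(3×10⁸ m/s) / (318.2×10⁻⁹ m) = 3.8964 eV

Therefore:
φ = 3.8964 - 0.726 = 3.17 eV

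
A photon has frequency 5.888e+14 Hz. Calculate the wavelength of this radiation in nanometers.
509.16 nm

Using the wave equation: c = fλ

Solving for wavelength:
λ = c/f = (3×10⁸ m/s) / (5.888e+14 Hz)
λ = 509.16 nm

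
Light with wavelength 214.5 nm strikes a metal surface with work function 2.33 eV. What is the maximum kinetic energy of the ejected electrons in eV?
3.4501 eV

Using Einstein's photoelectric equation: KE_max = hf - φ = hc/λ - φ

First, calculate the photon energy:
E_photon = hc/λ = (6.626×10⁻³⁴ J·s)(3×10⁸ m/s) / (214.5×10⁻⁹ m)
E_photon = 5.7801 eV

Then, the maximum kinetic energy:
KE_max = E_photon - φ = 5.7801 eV - 2.33 eV = 3.4501 eV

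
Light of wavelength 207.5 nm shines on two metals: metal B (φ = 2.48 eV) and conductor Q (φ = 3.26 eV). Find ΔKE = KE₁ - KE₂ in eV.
0.7800 eV

Using KE_max = hc/λ - φ for each metal:

Photon energy: E = hc/λ = 5.9751 eV

For metal B (φ₁ = 2.48 eV):
KE₁ = E - φ₁ = 5.9751 - 2.48 = 3.4951 eV

For conductor Q (φ₂ = 3.26 eV):
KE₂ = E - φ₂ = 5.9751 - 3.26 = 2.7151 eV

Difference:
ΔKE = KE₁ - KE₂ = 3.4951 - 2.7151 = 0.7800 eV

Note: The difference equals the difference in work functions: 3.26 - 2.48 = 0.78 eV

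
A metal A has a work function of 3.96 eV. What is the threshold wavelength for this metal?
313.09 nm

The threshold wavelength is when the photon energy equals the work function:
hc/λ₀ = φ

Solving for λ₀:
λ₀ = hc/φ = (6.626×10⁻³⁴ J·s)(3×10⁸ m/s) / (3.96 eV × 1.602×10⁻¹⁹ J/eV)
λ₀ = 313.09 nm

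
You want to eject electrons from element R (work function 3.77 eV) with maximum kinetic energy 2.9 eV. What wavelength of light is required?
185.88 nm

From Einstein's equation: KE_max = hc/λ - φ

Rearranging for λ:
hc/λ = KE_max + φ
λ = hc/(KE_max + φ)

Required photon energy:
E_photon = KE_max + φ = 2.9 + 3.77 = 6.67 eV

Required wavelength:
λ = hc/E_photon = (6.626×10⁻³⁴)(3×10⁸) / (6.67 × 1.602×10⁻¹⁹)
λ = 185.88 nm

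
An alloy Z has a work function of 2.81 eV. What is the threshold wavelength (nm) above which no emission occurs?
441.22 nm

The threshold wavelength is when the photon energy equals the work function:
hc/λ₀ = φ

Solving for λ₀:
λ₀ = hc/φ = (6.626×10⁻³⁴ J·s)(3×10⁸ m/s) / (2.81 eV × 1.602×10⁻¹⁹ J/eV)
λ₀ = 441.22 nm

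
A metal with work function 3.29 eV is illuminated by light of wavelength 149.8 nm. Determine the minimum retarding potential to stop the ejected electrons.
4.9866 V

The stopping potential V_s satisfies: eV_s = KE_max

First, find KE_max using Einstein's equation:
E_photon = hc/λ = 8.2766 eV
KE_max = E_photon - φ = 8.2766 - 3.29 = 4.9866 eV

Since eV_s = KE_max:
V_s = KE_max/e = 4.9866 V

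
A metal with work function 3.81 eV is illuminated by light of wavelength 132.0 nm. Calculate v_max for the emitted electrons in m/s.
1.4014e+06 m/s

First, find the maximum kinetic energy:
E_photon = hc/λ = 9.3927 eV
KE_max = E_photon - φ = 9.3927 - 3.81 = 5.5827 eV

Convert to Joules: KE_max = 5.5827 × 1.602×10⁻¹⁹ J = 8.9445e-19 J

Then use KE = ½mv² to find velocity:
v = √(2·KE/m) = √(2 × 8.9445e-19 J / 9.109e-31 kg)
v = 1.4014e+06 m/s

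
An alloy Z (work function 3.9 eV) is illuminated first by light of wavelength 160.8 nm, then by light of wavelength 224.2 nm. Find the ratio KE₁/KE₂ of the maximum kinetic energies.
2.3376

Using Einstein's equation: KE_max = hc/λ - φ

For λ₁ = 160.8 nm:
E₁ = hc/λ₁ = 7.7105 eV
KE₁ = E₁ - φ = 7.7105 - 3.9 = 3.8105 eV

For λ₂ = 224.2 nm:
E₂ = hc/λ₂ = 5.5301 eV
KE₂ = E₂ - φ = 5.5301 - 3.9 = 1.6301 eV

Ratio: KE₁/KE₂ = 3.8105/1.6301 = 2.3376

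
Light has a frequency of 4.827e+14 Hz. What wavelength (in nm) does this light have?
621.07 nm

Using the wave equation: c = fλ

Solving for wavelength:
λ = c/f = (3×10⁸ m/s) / (4.827e+14 Hz)
λ = 621.07 nm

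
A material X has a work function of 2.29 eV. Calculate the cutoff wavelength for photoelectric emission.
541.42 nm

The threshold wavelength is when the photon energy equals the work function:
hc/λ₀ = φ

Solving for λ₀:
λ₀ = hc/φ = (6.626×10⁻³⁴ J·s)(3×10⁸ m/s) / (2.29 eV × 1.602×10⁻¹⁹ J/eV)
λ₀ = 541.42 nm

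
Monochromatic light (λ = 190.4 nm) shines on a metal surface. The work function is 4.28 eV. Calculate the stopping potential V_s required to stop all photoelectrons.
2.2318 V

The stopping potential V_s satisfies: eV_s = KE_max

First, find KE_max using Einstein's equation:
E_photon = hc/λ = 6.5118 eV
KE_max = E_photon - φ = 6.5118 - 4.28 = 2.2318 eV

Since eV_s = KE_max:
V_s = KE_max/e = 2.2318 V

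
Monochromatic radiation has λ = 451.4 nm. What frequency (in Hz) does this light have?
6.6414e+14 Hz

Using the wave equation: c = fλ

Solving for frequency:
f = c/λ = (3×10⁸ m/s) / (451.4×10⁻⁹ m)
f = 6.6414e+14 Hz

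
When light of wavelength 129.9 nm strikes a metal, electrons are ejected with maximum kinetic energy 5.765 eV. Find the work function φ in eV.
3.78 eV

From Einstein's photoelectric equation: KE_max = hf - φ = hc/λ - φ

Rearranging for φ:
φ = hc/λ - KE_max

Calculate photon energy:
E_photon = hc/λ = 9.5446 eV

Therefore:
φ = 9.5446 - 5.765 = 3.78 eV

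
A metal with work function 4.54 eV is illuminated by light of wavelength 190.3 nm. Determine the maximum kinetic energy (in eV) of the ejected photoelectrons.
1.9752 eV

Using Einstein's photoelectric equation: KE_max = hf - φ = hc/λ - φ

First, calculate the photon energy:
E_photon = hc/λ = (6.626×10⁻³⁴ J·s)(3×10⁸ m/s) / (190.3×10⁻⁹ m)
E_photon = 6.5152 eV

Then, the maximum kinetic energy:
KE_max = E_photon - φ = 6.5152 eV - 4.54 eV = 1.9752 eV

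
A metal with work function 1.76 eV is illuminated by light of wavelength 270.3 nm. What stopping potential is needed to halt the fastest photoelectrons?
2.8269 V

The stopping potential V_s satisfies: eV_s = KE_max

First, find KE_max using Einstein's equation:
E_photon = hc/λ = 4.5869 eV
KE_max = E_photon - φ = 4.5869 - 1.76 = 2.8269 eV

Since eV_s = KE_max:
V_s = KE_max/e = 2.8269 V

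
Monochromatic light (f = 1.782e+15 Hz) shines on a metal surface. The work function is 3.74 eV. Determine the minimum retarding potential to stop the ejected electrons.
3.6298 V

The stopping potential V_s satisfies: eV_s = KE_max

First, find KE_max using Einstein's equation:
E_photon = hf = (6.626×10⁻³⁴ J·s)(1.782e+15 Hz) = 7.3698 eV
KE_max = E_photon - φ = 7.3698 - 3.74 = 3.6298 eV

Since eV_s = KE_max:
V_s = KE_max/e = 3.6298 V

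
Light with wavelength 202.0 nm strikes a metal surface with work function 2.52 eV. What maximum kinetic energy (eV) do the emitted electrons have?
3.6178 eV

Using Einstein's photoelectric equation: KE_max = hf - φ = hc/λ - φ

First, calculate the photon energy:
E_photon = hc/λ = (6.626×10⁻³⁴ J·s)(3×10⁸ m/s) / (202.0×10⁻⁹ m)
E_photon = 6.1378 eV

Then, the maximum kinetic energy:
KE_max = E_photon - φ = 6.1378 eV - 2.52 eV = 3.6178 eV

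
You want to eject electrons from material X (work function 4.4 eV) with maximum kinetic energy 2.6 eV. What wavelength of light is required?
177.12 nm

From Einstein's equation: KE_max = hc/λ - φ

Rearranging for λ:
hc/λ = KE_max + φ
λ = hc/(KE_max + φ)

Required photon energy:
E_photon = KE_max + φ = 2.6 + 4.4 = 7.00 eV

Required wavelength:
λ = hc/E_photon = (6.626×10⁻³⁴)(3×10⁸) / (7.00 × 1.602×10⁻¹⁹)
λ = 177.12 nm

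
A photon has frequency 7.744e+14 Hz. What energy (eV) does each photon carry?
3.2027 eV

Using E = hf:

E = hf = (6.626×10⁻³⁴ J·s)(7.744e+14 Hz)
E = 3.2027 eV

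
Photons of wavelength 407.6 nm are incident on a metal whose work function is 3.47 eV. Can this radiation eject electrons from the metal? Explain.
No

For photoemission, the photon energy must exceed the work function.

Photon energy: E = hc/λ = 3.0418 eV
Work function: φ = 3.47 eV

Since E_photon (3.0418 eV) < φ (3.47 eV), photoemission will NOT occur.
The threshold wavelength is λ₀ = hc/φ = 357.3 nm.
Since 407.6 nm > 357.3 nm, the photons lack sufficient energy.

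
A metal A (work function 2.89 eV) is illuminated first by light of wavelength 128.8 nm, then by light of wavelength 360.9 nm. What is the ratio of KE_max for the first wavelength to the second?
12.3504

Using Einstein's equation: KE_max = hc/λ - φ

For λ₁ = 128.8 nm:
E₁ = hc/λ₁ = 9.6261 eV
KE₁ = E₁ - φ = 9.6261 - 2.89 = 6.7361 eV

For λ₂ = 360.9 nm:
E₂ = hc/λ₂ = 3.4354 eV
KE₂ = E₂ - φ = 3.4354 - 2.89 = 0.5454 eV

Ratio: KE₁/KE₂ = 6.7361/0.5454 = 12.3504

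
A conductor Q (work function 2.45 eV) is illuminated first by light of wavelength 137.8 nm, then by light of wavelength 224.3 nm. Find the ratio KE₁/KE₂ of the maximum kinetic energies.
2.1274

Using Einstein's equation: KE_max = hc/λ - φ

For λ₁ = 137.8 nm:
E₁ = hc/λ₁ = 8.9974 eV
KE₁ = E₁ - φ = 8.9974 - 2.45 = 6.5474 eV

For λ₂ = 224.3 nm:
E₂ = hc/λ₂ = 5.5276 eV
KE₂ = E₂ - φ = 5.5276 - 2.45 = 3.0776 eV

Ratio: KE₁/KE₂ = 6.5474/3.0776 = 2.1274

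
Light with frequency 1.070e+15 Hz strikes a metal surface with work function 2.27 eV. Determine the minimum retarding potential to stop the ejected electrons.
2.1552 V

The stopping potential V_s satisfies: eV_s = KE_max

First, find KE_max using Einstein's equation:
E_photon = hf = (6.626×10⁻³⁴ J·s)(1.070e+15 Hz) = 4.4252 eV
KE_max = E_photon - φ = 4.4252 - 2.27 = 2.1552 eV

Since eV_s = KE_max:
V_s = KE_max/e = 2.1552 V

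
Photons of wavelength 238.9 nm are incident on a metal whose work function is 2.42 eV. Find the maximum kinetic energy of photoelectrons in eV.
2.7698 eV

Using Einstein's photoelectric equation: KE_max = hf - φ = hc/λ - φ

First, calculate the photon energy:
E_photon = hc/λ = (6.626×10⁻³⁴ J·s)(3×10⁸ m/s) / (238.9×10⁻⁹ m)
E_photon = 5.1898 eV

Then, the maximum kinetic energy:
KE_max = E_photon - φ = 5.1898 eV - 2.42 eV = 2.7698 eV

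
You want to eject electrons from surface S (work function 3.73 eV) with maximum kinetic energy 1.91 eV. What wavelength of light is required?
219.83 nm

From Einstein's equation: KE_max = hc/λ - φ

Rearranging for λ:
hc/λ = KE_max + φ
λ = hc/(KE_max + φ)

Required photon energy:
E_photon = KE_max + φ = 1.91 + 3.73 = 5.64 eV

Required wavelength:
λ = hc/E_photon = (6.626×10⁻³⁴)(3×10⁸) / (5.64 × 1.602×10⁻¹⁹)
λ = 219.83 nm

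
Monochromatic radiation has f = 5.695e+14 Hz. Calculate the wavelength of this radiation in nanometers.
526.41 nm

Using the wave equation: c = fλ

Solving for wavelength:
λ = c/f = (3×10⁸ m/s) / (5.695e+14 Hz)
λ = 526.41 nm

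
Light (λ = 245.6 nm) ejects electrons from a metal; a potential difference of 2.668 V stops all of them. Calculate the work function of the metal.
2.38 eV

The stopping potential gives the maximum kinetic energy: KE_max = eV_s = 2.668 eV

From Einstein's photoelectric equation: KE_max = hc/λ - φ
Rearranging: φ = hc/λ - KE_max

Calculate photon energy:
E_photon = hc/λ = (6.626×10⁻³⁴ J·s)(3×10⁸ m/s) / (245.6×10⁻⁹ m) = 5.0482 eV

Therefore:
φ = 5.0482 - 2.668 = 2.38 eV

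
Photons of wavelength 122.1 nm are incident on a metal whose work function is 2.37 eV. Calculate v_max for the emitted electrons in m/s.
1.6548e+06 m/s

First, find the maximum kinetic energy:
E_photon = hc/λ = 10.1543 eV
KE_max = E_photon - φ = 10.1543 - 2.37 = 7.7843 eV

Convert to Joules: KE_max = 7.7843 × 1.602×10⁻¹⁹ J = 1.2472e-18 J

Then use KE = ½mv² to find velocity:
v = √(2·KE/m) = √(2 × 1.2472e-18 J / 9.109e-31 kg)
v = 1.6548e+06 m/s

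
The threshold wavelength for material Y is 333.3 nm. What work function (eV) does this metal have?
3.72 eV

At the threshold wavelength, photon energy equals work function:
φ = hc/λ₀

Calculating:
φ = (6.626×10⁻³⁴ J·s)(3×10⁸ m/s) / (333.3×10⁻⁹ m)
φ = 3.72 eV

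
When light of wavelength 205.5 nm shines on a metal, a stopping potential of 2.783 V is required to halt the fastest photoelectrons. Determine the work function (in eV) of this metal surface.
3.25 eV

The stopping potential gives the maximum kinetic energy: KE_max = eV_s = 2.783 eV

From Einstein's photoelectric equation: KE_max = hc/λ - φ
Rearranging: φ = hc/λ - KE_max

Calculate photon energy:
E_photon = hc/λ = (6.626×10⁻³⁴ J·s)(3×10⁸ m/s) / (205.5×10⁻⁹ m) = 6.0333 eV

Therefore:
φ = 6.0333 - 2.783 = 3.25 eV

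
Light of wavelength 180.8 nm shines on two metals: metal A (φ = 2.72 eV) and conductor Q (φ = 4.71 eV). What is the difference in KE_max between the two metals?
1.9900 eV

Using KE_max = hc/λ - φ for each metal:

Photon energy: E = hc/λ = 6.8575 eV

For metal A (φ₁ = 2.72 eV):
KE₁ = E - φ₁ = 6.8575 - 2.72 = 4.1375 eV

For conductor Q (φ₂ = 4.71 eV):
KE₂ = E - φ₂ = 6.8575 - 4.71 = 2.1475 eV

Difference:
ΔKE = KE₁ - KE₂ = 4.1375 - 2.1475 = 1.9900 eV

Note: The difference equals the difference in work functions: 4.71 - 2.72 = 1.99 eV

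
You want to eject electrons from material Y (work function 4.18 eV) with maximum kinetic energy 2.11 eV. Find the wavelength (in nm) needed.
197.11 nm

From Einstein's equation: KE_max = hc/λ - φ

Rearranging for λ:
hc/λ = KE_max + φ
λ = hc/(KE_max + φ)

Required photon energy:
E_photon = KE_max + φ = 2.11 + 4.18 = 6.29 eV

Required wavelength:
λ = hc/E_photon = (6.626×10⁻³⁴)(3×10⁸) / (6.29 × 1.602×10⁻¹⁹)
λ = 197.11 nm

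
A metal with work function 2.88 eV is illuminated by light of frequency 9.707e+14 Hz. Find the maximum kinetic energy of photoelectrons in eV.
1.1345 eV

Using Einstein's photoelectric equation: KE_max = hf - φ

First, calculate the photon energy:
E_photon = hf = (6.626×10⁻³⁴ J·s)(9.707e+14 Hz)
E_photon = 4.0145 eV

Then, the maximum kinetic energy:
KE_max = E_photon - φ = 4.0145 eV - 2.88 eV = 1.1345 eV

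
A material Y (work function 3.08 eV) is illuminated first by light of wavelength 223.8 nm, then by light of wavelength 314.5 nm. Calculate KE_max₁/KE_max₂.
2.8529

Using Einstein's equation: KE_max = hc/λ - φ

For λ₁ = 223.8 nm:
E₁ = hc/λ₁ = 5.5400 eV
KE₁ = E₁ - φ = 5.5400 - 3.08 = 2.4600 eV

For λ₂ = 314.5 nm:
E₂ = hc/λ₂ = 3.9423 eV
KE₂ = E₂ - φ = 3.9423 - 3.08 = 0.8623 eV

Ratio: KE₁/KE₂ = 2.4600/0.8623 = 2.8529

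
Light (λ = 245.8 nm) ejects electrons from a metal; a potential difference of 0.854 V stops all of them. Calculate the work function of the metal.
4.19 eV

The stopping potential gives the maximum kinetic energy: KE_max = eV_s = 0.854 eV

From Einstein's photoelectric equation: KE_max = hc/λ - φ
Rearranging: φ = hc/λ - KE_max

Calculate photon energy:
E_photon = hc/λ = (6.626×10⁻³⁴ J·s)(3×10⁸ m/s) / (245.8×10⁻⁹ m) = 5.0441 eV

Therefore:
φ = 5.0441 - 0.854 = 4.19 eV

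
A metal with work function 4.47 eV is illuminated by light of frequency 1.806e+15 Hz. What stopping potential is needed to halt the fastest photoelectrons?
2.9990 V

The stopping potential V_s satisfies: eV_s = KE_max

First, find KE_max using Einstein's equation:
E_photon = hf = (6.626×10⁻³⁴ J·s)(1.806e+15 Hz) = 7.4690 eV
KE_max = E_photon - φ = 7.4690 - 4.47 = 2.9990 eV

Since eV_s = KE_max:
V_s = KE_max/e = 2.9990 V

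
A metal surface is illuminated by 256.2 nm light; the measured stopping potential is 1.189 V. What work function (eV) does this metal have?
3.65 eV

The stopping potential gives the maximum kinetic energy: KE_max = eV_s = 1.189 eV

From Einstein's photoelectric equation: KE_max = hc/λ - φ
Rearranging: φ = hc/λ - KE_max

Calculate photon energy:
E_photon = hc/λ = (6.626×10⁻³⁴ J·s)(3×10⁸ m/s) / (256.2×10⁻⁹ m) = 4.8394 eV

Therefore:
φ = 4.8394 - 1.189 = 3.65 eV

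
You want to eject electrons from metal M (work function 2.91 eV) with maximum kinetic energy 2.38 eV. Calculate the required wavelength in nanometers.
234.37 nm

From Einstein's equation: KE_max = hc/λ - φ

Rearranging for λ:
hc/λ = KE_max + φ
λ = hc/(KE_max + φ)

Required photon energy:
E_photon = KE_max + φ = 2.38 + 2.91 = 5.29 eV

Required wavelength:
λ = hc/E_photon = (6.626×10⁻³⁴)(3×10⁸) / (5.29 × 1.602×10⁻¹⁹)
λ = 234.37 nm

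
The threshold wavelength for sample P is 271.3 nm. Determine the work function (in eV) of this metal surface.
4.57 eV

At the threshold wavelength, photon energy equals work function:
φ = hc/λ₀

Calculating:
φ = (6.626×10⁻³⁴ J·s)(3×10⁸ m/s) / (271.3×10⁻⁹ m)
φ = 4.57 eV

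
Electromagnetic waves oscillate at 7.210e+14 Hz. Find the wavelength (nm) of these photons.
415.80 nm

Using the wave equation: c = fλ

Solving for wavelength:
λ = c/f = (3×10⁸ m/s) / (7.210e+14 Hz)
λ = 415.80 nm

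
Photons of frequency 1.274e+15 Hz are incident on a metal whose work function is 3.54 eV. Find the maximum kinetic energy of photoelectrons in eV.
1.7288 eV

Using Einstein's photoelectric equation: KE_max = hf - φ

First, calculate the photon energy:
E_photon = hf = (6.626×10⁻³⁴ J·s)(1.274e+15 Hz)
E_photon = 5.2688 eV

Then, the maximum kinetic energy:
KE_max = E_photon - φ = 5.2688 eV - 3.54 eV = 1.7288 eV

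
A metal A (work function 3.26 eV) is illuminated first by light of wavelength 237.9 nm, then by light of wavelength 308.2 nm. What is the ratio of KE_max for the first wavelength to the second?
2.5583

Using Einstein's equation: KE_max = hc/λ - φ

For λ₁ = 237.9 nm:
E₁ = hc/λ₁ = 5.2116 eV
KE₁ = E₁ - φ = 5.2116 - 3.26 = 1.9516 eV

For λ₂ = 308.2 nm:
E₂ = hc/λ₂ = 4.0228 eV
KE₂ = E₂ - φ = 4.0228 - 3.26 = 0.7628 eV

Ratio: KE₁/KE₂ = 1.9516/0.7628 = 2.5583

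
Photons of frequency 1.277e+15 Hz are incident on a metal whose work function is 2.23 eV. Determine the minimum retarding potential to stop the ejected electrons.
3.0512 V

The stopping potential V_s satisfies: eV_s = KE_max

First, find KE_max using Einstein's equation:
E_photon = hf = (6.626×10⁻³⁴ J·s)(1.277e+15 Hz) = 5.2812 eV
KE_max = E_photon - φ = 5.2812 - 2.23 = 3.0512 eV

Since eV_s = KE_max:
V_s = KE_max/e = 3.0512 V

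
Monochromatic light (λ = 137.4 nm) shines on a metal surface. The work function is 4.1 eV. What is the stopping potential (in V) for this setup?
4.9236 V

The stopping potential V_s satisfies: eV_s = KE_max

First, find KE_max using Einstein's equation:
E_photon = hc/λ = 9.0236 eV
KE_max = E_photon - φ = 9.0236 - 4.1 = 4.9236 eV

Since eV_s = KE_max:
V_s = KE_max/e = 4.9236 V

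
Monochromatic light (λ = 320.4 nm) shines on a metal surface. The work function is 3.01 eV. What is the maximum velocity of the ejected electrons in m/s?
5.4991e+05 m/s

First, find the maximum kinetic energy:
E_photon = hc/λ = 3.8697 eV
KE_max = E_photon - φ = 3.8697 - 3.01 = 0.8597 eV

Convert to Joules: KE_max = 0.8597 × 1.602×10⁻¹⁹ J = 1.3773e-19 J

Then use KE = ½mv² to find velocity:
v = √(2·KE/m) = √(2 × 1.3773e-19 J / 9.109e-31 kg)
v = 5.4991e+05 m/s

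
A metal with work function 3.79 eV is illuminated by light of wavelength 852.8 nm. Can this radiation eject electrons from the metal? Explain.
No

For photoemission, the photon energy must exceed the work function.

Photon energy: E = hc/λ = 1.4538 eV
Work function: φ = 3.79 eV

Since E_photon (1.4538 eV) < φ (3.79 eV), photoemission will NOT occur.
The threshold wavelength is λ₀ = hc/φ = 327.1 nm.
Since 852.8 nm > 327.1 nm, the photons lack sufficient energy.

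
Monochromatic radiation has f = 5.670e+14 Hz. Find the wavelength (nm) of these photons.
528.73 nm

Using the wave equation: c = fλ

Solving for wavelength:
λ = c/f = (3×10⁸ m/s) / (5.670e+14 Hz)
λ = 528.73 nm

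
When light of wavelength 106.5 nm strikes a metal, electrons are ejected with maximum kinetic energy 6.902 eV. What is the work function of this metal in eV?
4.74 eV

From Einstein's photoelectric equation: KE_max = hf - φ = hc/λ - φ

Rearranging for φ:
φ = hc/λ - KE_max

Calculate photon energy:
E_photon = hc/λ = 11.6417 eV

Therefore:
φ = 11.6417 - 6.902 = 4.74 eV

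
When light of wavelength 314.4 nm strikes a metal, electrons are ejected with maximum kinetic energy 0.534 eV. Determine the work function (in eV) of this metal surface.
3.41 eV

From Einstein's photoelectric equation: KE_max = hf - φ = hc/λ - φ

Rearranging for φ:
φ = hc/λ - KE_max

Calculate photon energy:
E_photon = hc/λ = 3.9435 eV

Therefore:
φ = 3.9435 - 0.534 = 3.41 eV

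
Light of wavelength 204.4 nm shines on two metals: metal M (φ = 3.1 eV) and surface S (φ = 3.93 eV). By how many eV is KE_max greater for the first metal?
0.8300 eV

Using KE_max = hc/λ - φ for each metal:

Photon energy: E = hc/λ = 6.0658 eV

For metal M (φ₁ = 3.1 eV):
KE₁ = E - φ₁ = 6.0658 - 3.1 = 2.9658 eV

For surface S (φ₂ = 3.93 eV):
KE₂ = E - φ₂ = 6.0658 - 3.93 = 2.1358 eV

Difference:
ΔKE = KE₁ - KE₂ = 2.9658 - 2.1358 = 0.8300 eV

Note: The difference equals the difference in work functions: 3.93 - 3.1 = 0.83 eV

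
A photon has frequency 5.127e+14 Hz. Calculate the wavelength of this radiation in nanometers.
584.73 nm

Using the wave equation: c = fλ

Solving for wavelength:
λ = c/f = (3×10⁸ m/s) / (5.127e+14 Hz)
λ = 584.73 nm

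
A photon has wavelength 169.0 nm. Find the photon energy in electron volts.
7.3363 eV

Using E = hf = hc/λ:

E = hc/λ = (6.626×10⁻³⁴ J·s)(3×10⁸ m/s) / (169.0×10⁻⁹ m)
E = 7.3363 eV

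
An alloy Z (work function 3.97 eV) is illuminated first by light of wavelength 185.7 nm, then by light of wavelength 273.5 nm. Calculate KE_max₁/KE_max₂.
4.8054

Using Einstein's equation: KE_max = hc/λ - φ

For λ₁ = 185.7 nm:
E₁ = hc/λ₁ = 6.6766 eV
KE₁ = E₁ - φ = 6.6766 - 3.97 = 2.7066 eV

For λ₂ = 273.5 nm:
E₂ = hc/λ₂ = 4.5332 eV
KE₂ = E₂ - φ = 4.5332 - 3.97 = 0.5632 eV

Ratio: KE₁/KE₂ = 2.7066/0.5632 = 4.8054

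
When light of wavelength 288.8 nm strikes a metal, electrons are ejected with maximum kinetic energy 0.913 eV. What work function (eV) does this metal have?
3.38 eV

From Einstein's photoelectric equation: KE_max = hf - φ = hc/λ - φ

Rearranging for φ:
φ = hc/λ - KE_max

Calculate photon energy:
E_photon = hc/λ = 4.2931 eV

Therefore:
φ = 4.2931 - 0.913 = 3.38 eV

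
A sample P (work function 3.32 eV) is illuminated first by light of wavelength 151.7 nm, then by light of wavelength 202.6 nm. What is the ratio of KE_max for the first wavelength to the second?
1.7334

Using Einstein's equation: KE_max = hc/λ - φ

For λ₁ = 151.7 nm:
E₁ = hc/λ₁ = 8.1730 eV
KE₁ = E₁ - φ = 8.1730 - 3.32 = 4.8530 eV

For λ₂ = 202.6 nm:
E₂ = hc/λ₂ = 6.1197 eV
KE₂ = E₂ - φ = 6.1197 - 3.32 = 2.7997 eV

Ratio: KE₁/KE₂ = 4.8530/2.7997 = 1.7334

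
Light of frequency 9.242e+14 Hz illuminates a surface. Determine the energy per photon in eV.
3.8222 eV

Using E = hf:

E = hf = (6.626×10⁻³⁴ J·s)(9.242e+14 Hz)
E = 3.8222 eV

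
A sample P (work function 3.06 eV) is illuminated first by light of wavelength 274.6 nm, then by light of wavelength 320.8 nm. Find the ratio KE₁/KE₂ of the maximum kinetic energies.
1.8079

Using Einstein's equation: KE_max = hc/λ - φ

For λ₁ = 274.6 nm:
E₁ = hc/λ₁ = 4.5151 eV
KE₁ = E₁ - φ = 4.5151 - 3.06 = 1.4551 eV

For λ₂ = 320.8 nm:
E₂ = hc/λ₂ = 3.8648 eV
KE₂ = E₂ - φ = 3.8648 - 3.06 = 0.8048 eV

Ratio: KE₁/KE₂ = 1.4551/0.8048 = 1.8079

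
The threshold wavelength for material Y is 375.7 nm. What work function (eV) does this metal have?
3.30 eV

At the threshold wavelength, photon energy equals work function:
φ = hc/λ₀

Calculating:
φ = (6.626×10⁻³⁴ J·s)(3×10⁸ m/s) / (375.7×10⁻⁹ m)
φ = 3.30 eV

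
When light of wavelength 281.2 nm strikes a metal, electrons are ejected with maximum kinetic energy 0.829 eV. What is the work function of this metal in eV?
3.58 eV

From Einstein's photoelectric equation: KE_max = hf - φ = hc/λ - φ

Rearranging for φ:
φ = hc/λ - KE_max

Calculate photon energy:
E_photon = hc/λ = 4.4091 eV

Therefore:
φ = 4.4091 - 0.829 = 3.58 eV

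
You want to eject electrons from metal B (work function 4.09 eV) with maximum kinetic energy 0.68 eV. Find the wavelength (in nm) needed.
259.92 nm

From Einstein's equation: KE_max = hc/λ - φ

Rearranging for λ:
hc/λ = KE_max + φ
λ = hc/(KE_max + φ)

Required photon energy:
E_photon = KE_max + φ = 0.68 + 4.09 = 4.77 eV

Required wavelength:
λ = hc/E_photon = (6.626×10⁻³⁴)(3×10⁸) / (4.77 × 1.602×10⁻¹⁹)
λ = 259.92 nm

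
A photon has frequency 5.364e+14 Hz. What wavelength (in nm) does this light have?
558.90 nm

Using the wave equation: c = fλ

Solving for wavelength:
λ = c/f = (3×10⁸ m/s) / (5.364e+14 Hz)
λ = 558.90 nm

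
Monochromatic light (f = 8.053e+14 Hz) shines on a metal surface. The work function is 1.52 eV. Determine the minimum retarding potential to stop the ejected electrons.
1.8105 V

The stopping potential V_s satisfies: eV_s = KE_max

First, find KE_max using Einstein's equation:
E_photon = hf = (6.626×10⁻³⁴ J·s)(8.053e+14 Hz) = 3.3305 eV
KE_max = E_photon - φ = 3.3305 - 1.52 = 1.8105 eV

Since eV_s = KE_max:
V_s = KE_max/e = 1.8105 V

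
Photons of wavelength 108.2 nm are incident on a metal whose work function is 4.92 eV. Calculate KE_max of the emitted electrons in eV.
6.5388 eV

Using Einstein's photoelectric equation: KE_max = hf - φ = hc/λ - φ

First, calculate the photon energy:
E_photon = hc/λ = (6.626×10⁻³⁴ J·s)(3×10⁸ m/s) / (108.2×10⁻⁹ m)
E_photon = 11.4588 eV

Then, the maximum kinetic energy:
KE_max = E_photon - φ = 11.4588 eV - 4.92 eV = 6.5388 eV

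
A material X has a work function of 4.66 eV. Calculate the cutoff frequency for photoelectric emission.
1.1268e+15 Hz

The threshold frequency is when the photon energy equals the work function:
hf₀ = φ

Solving for f₀:
f₀ = φ/h = (4.66 eV × 1.602×10⁻¹⁹ J/eV) / (6.626×10⁻³⁴ J·s)
f₀ = 1.1268e+15 Hz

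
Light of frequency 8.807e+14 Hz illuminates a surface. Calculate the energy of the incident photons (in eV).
3.6423 eV

Using E = hf:

E = hf = (6.626×10⁻³⁴ J·s)(8.807e+14 Hz)
E = 3.6423 eV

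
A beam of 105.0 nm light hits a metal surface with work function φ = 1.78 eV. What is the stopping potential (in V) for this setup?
10.0280 V

The stopping potential V_s satisfies: eV_s = KE_max

First, find KE_max using Einstein's equation:
E_photon = hc/λ = 11.8080 eV
KE_max = E_photon - φ = 11.8080 - 1.78 = 10.0280 eV

Since eV_s = KE_max:
V_s = KE_max/e = 10.0280 V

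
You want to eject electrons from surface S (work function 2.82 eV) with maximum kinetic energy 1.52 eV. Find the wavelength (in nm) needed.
285.68 nm

From Einstein's equation: KE_max = hc/λ - φ

Rearranging for λ:
hc/λ = KE_max + φ
λ = hc/(KE_max + φ)

Required photon energy:
E_photon = KE_max + φ = 1.52 + 2.82 = 4.34 eV

Required wavelength:
λ = hc/E_photon = (6.626×10⁻³⁴)(3×10⁸) / (4.34 × 1.602×10⁻¹⁹)
λ = 285.68 nm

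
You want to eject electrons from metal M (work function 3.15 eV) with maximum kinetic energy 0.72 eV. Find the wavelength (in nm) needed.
320.37 nm

From Einstein's equation: KE_max = hc/λ - φ

Rearranging for λ:
hc/λ = KE_max + φ
λ = hc/(KE_max + φ)

Required photon energy:
E_photon = KE_max + φ = 0.72 + 3.15 = 3.87 eV

Required wavelength:
λ = hc/E_photon = (6.626×10⁻³⁴)(3×10⁸) / (3.87 × 1.602×10⁻¹⁹)
λ = 320.37 nm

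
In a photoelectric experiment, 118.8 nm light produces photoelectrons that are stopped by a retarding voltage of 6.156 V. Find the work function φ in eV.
4.28 eV

The stopping potential gives the maximum kinetic energy: KE_max = eV_s = 6.156 eV

From Einstein's photoelectric equation: KE_max = hc/λ - φ
Rearranging: φ = hc/λ - KE_max

Calculate photon energy:
E_photon = hc/λ = (6.626×10⁻³⁴ J·s)(3×10⁸ m/s) / (118.8×10⁻⁹ m) = 10.4364 eV

Therefore:
φ = 10.4364 - 6.156 = 4.28 eV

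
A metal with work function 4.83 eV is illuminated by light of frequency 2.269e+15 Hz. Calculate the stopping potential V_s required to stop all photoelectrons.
4.5538 V

The stopping potential V_s satisfies: eV_s = KE_max

First, find KE_max using Einstein's equation:
E_photon = hf = (6.626×10⁻³⁴ J·s)(2.269e+15 Hz) = 9.3838 eV
KE_max = E_photon - φ = 9.3838 - 4.83 = 4.5538 eV

Since eV_s = KE_max:
V_s = KE_max/e = 4.5538 V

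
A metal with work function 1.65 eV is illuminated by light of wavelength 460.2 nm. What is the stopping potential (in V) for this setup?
1.0441 V

The stopping potential V_s satisfies: eV_s = KE_max

First, find KE_max using Einstein's equation:
E_photon = hc/λ = 2.6941 eV
KE_max = E_photon - φ = 2.6941 - 1.65 = 1.0441 eV

Since eV_s = KE_max:
V_s = KE_max/e = 1.0441 V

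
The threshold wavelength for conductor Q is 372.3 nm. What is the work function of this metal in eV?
3.33 eV

At the threshold wavelength, photon energy equals work function:
φ = hc/λ₀

Calculating:
φ = (6.626×10⁻³⁴ J·s)(3×10⁸ m/s) / (372.3×10⁻⁹ m)
φ = 3.33 eV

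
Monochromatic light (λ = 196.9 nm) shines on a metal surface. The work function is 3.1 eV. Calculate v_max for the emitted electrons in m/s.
1.0604e+06 m/s

First, find the maximum kinetic energy:
E_photon = hc/λ = 6.2968 eV
KE_max = E_photon - φ = 6.2968 - 3.1 = 3.1968 eV

Convert to Joules: KE_max = 3.1968 × 1.602×10⁻¹⁹ J = 5.1219e-19 J

Then use KE = ½mv² to find velocity:
v = √(2·KE/m) = √(2 × 5.1219e-19 J / 9.109e-31 kg)
v = 1.0604e+06 m/s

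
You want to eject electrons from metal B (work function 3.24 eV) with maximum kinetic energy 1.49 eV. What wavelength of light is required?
262.12 nm

From Einstein's equation: KE_max = hc/λ - φ

Rearranging for λ:
hc/λ = KE_max + φ
λ = hc/(KE_max + φ)

Required photon energy:
E_photon = KE_max + φ = 1.49 + 3.24 = 4.73 eV

Required wavelength:
λ = hc/E_photon = (6.626×10⁻³⁴)(3×10⁸) / (4.73 × 1.602×10⁻¹⁹)
λ = 262.12 nm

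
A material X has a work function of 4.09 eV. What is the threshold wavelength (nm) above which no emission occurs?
303.14 nm

The threshold wavelength is when the photon energy equals the work function:
hc/λ₀ = φ

Solving for λ₀:
λ₀ = hc/φ = (6.626×10⁻³⁴ J·s)(3×10⁸ m/s) / (4.09 eV × 1.602×10⁻¹⁹ J/eV)
λ₀ = 303.14 nm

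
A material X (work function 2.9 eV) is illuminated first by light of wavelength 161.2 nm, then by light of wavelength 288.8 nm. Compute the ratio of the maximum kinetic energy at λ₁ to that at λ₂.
3.4394

Using Einstein's equation: KE_max = hc/λ - φ

For λ₁ = 161.2 nm:
E₁ = hc/λ₁ = 7.6913 eV
KE₁ = E₁ - φ = 7.6913 - 2.9 = 4.7913 eV

For λ₂ = 288.8 nm:
E₂ = hc/λ₂ = 4.2931 eV
KE₂ = E₂ - φ = 4.2931 - 2.9 = 1.3931 eV

Ratio: KE₁/KE₂ = 4.7913/1.3931 = 3.4394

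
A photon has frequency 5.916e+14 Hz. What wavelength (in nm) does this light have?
506.75 nm

Using the wave equation: c = fλ

Solving for wavelength:
λ = c/f = (3×10⁸ m/s) / (5.916e+14 Hz)
λ = 506.75 nm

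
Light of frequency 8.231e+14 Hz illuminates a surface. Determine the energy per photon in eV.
3.4041 eV

Using E = hf:

E = hf = (6.626×10⁻³⁴ J·s)(8.231e+14 Hz)
E = 3.4041 eV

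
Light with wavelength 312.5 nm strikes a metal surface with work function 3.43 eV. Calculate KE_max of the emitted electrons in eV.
0.5375 eV

Using Einstein's photoelectric equation: KE_max = hf - φ = hc/λ - φ

First, calculate the photon energy:
E_photon = hc/λ = (6.626×10⁻³⁴ J·s)(3×10⁸ m/s) / (312.5×10⁻⁹ m)
E_photon = 3.9675 eV

Then, the maximum kinetic energy:
KE_max = E_photon - φ = 3.9675 eV - 3.43 eV = 0.5375 eV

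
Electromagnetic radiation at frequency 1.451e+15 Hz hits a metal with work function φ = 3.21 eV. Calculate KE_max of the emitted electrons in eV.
2.7909 eV

Using Einstein's photoelectric equation: KE_max = hf - φ

First, calculate the photon energy:
E_photon = hf = (6.626×10⁻³⁴ J·s)(1.451e+15 Hz)
E_photon = 6.0009 eV

Then, the maximum kinetic energy:
KE_max = E_photon - φ = 6.0009 eV - 3.21 eV = 2.7909 eV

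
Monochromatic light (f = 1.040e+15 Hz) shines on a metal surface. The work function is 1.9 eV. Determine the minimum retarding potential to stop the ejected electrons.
2.4011 V

The stopping potential V_s satisfies: eV_s = KE_max

First, find KE_max using Einstein's equation:
E_photon = hf = (6.626×10⁻³⁴ J·s)(1.040e+15 Hz) = 4.3011 eV
KE_max = E_photon - φ = 4.3011 - 1.9 = 2.4011 eV

Since eV_s = KE_max:
V_s = KE_max/e = 2.4011 V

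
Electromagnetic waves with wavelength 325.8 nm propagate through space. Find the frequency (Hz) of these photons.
9.2017e+14 Hz

Using the wave equation: c = fλ

Solving for frequency:
f = c/λ = (3×10⁸ m/s) / (325.8×10⁻⁹ m)
f = 9.2017e+14 Hz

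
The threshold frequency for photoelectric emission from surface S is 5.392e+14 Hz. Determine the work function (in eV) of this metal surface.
2.23 eV

At the threshold frequency, photon energy equals work function:
φ = hf₀

Calculating:
φ = (6.626×10⁻³⁴ J·s)(5.392e+14 Hz)
φ = 2.23 eV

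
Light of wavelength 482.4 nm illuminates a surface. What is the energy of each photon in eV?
2.5702 eV

Using E = hf = hc/λ:

E = hc/λ = (6.626×10⁻³⁴ J·s)(3×10⁸ m/s) / (482.4×10⁻⁹ m)
E = 2.5702 eV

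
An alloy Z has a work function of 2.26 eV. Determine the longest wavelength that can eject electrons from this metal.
548.60 nm

The threshold wavelength is when the photon energy equals the work function:
hc/λ₀ = φ

Solving for λ₀:
λ₀ = hc/φ = (6.626×10⁻³⁴ J·s)(3×10⁸ m/s) / (2.26 eV × 1.602×10⁻¹⁹ J/eV)
λ₀ = 548.60 nm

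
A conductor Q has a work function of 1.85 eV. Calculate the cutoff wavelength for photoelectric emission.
670.18 nm

The threshold wavelength is when the photon energy equals the work function:
hc/λ₀ = φ

Solving for λ₀:
λ₀ = hc/φ = (6.626×10⁻³⁴ J·s)(3×10⁸ m/s) / (1.85 eV × 1.602×10⁻¹⁹ J/eV)
λ₀ = 670.18 nm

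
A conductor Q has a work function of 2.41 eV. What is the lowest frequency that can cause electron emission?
5.8274e+14 Hz

The threshold frequency is when the photon energy equals the work function:
hf₀ = φ

Solving for f₀:
f₀ = φ/h = (2.41 eV × 1.602×10⁻¹⁹ J/eV) / (6.626×10⁻³⁴ J·s)
f₀ = 5.8274e+14 Hz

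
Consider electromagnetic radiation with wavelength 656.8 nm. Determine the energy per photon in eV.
1.8877 eV

Using E = hf = hc/λ:

E = hc/λ = (6.626×10⁻³⁴ J·s)(3×10⁸ m/s) / (656.8×10⁻⁹ m)
E = 1.8877 eV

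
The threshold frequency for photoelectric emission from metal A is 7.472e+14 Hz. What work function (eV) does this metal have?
3.09 eV

At the threshold frequency, photon energy equals work function:
φ = hf₀

Calculating:
φ = (6.626×10⁻³⁴ J·s)(7.472e+14 Hz)
φ = 3.09 eV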